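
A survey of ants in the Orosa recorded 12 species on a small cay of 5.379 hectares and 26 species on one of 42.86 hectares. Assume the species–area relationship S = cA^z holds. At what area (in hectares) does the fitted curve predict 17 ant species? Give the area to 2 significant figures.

14 hectares

z = ln(26/12) / ln(42.86/5.379) = 0.7732 / 2.0754 = 0.3725
c = 12 / 5.379^0.3725 = 12 / 1.872 = 6.412
A = (17/6.412)^(1/0.3725) ⇒ ln A = ln(2.651)/0.3725 = 2.6174
A = e^2.6174 ≈ 13.7 hectares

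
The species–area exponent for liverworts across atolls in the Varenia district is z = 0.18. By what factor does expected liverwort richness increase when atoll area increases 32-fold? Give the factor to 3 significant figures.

S₂/S₁ = (A₂/A₁)^z = 32^0.18
ln(S₂/S₁) = 0.18 × ln 32 = 0.18 × 3.4657 = 0.6238
S₂/S₁ = e^0.6238 ≈ 1.866

1.87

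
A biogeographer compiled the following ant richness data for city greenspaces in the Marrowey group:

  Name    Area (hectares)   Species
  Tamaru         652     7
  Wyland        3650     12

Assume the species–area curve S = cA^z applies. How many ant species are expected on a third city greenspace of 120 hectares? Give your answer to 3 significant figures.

4.12

z = ln(12/7) / ln(3650/652) = 0.5390 / 1.7224 = 0.3129
c = 7 / 652^0.3129 = 7 / 7.597 = 0.9214
S₃ = 0.9214 × 120^0.3129 = 0.9214 × 4.473 ≈ 4.122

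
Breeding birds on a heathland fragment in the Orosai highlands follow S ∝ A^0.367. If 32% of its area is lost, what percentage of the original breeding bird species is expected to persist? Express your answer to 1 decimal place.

86.8%

S_new/S_old = (A_new/A_old)^z = 0.68^0.367
= exp(0.367 × ln 0.68) = exp(0.367 × -0.3857) = exp(-0.1415) ≈ 0.868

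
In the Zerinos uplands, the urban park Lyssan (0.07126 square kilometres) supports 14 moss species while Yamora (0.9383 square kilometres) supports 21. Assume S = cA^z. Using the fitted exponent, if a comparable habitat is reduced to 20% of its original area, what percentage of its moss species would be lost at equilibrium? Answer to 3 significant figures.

z = ln(21/14) / ln(0.9383/0.07126) = 0.4055 / 2.5777 = 0.1573
S_new/S_old = (A_new/A_old)^z = 0.2^0.1573 = exp(0.1573 × -1.6094) = 0.7763
Fraction lost = 1 − 0.7763 = 0.2237

22.4%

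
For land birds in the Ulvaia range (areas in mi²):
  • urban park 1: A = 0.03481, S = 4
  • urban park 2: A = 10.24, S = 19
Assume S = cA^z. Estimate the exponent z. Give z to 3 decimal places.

0.274

Taking logs: ln S = ln c + z ln A, so z = (ln S₂ − ln S₁)/(ln A₂ − ln A₁).
z = ln(19/4) / ln(10.24/0.03481) = ln(4.75) / ln(294.2) = 1.5581 / 5.6842 = 0.2741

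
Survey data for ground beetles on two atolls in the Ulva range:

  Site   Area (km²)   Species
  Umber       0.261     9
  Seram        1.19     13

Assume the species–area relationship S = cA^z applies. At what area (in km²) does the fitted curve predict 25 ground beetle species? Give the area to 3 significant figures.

17.7 km²

z = ln(13/9) / ln(1.19/0.261) = 0.3677 / 1.5172 = 0.2424
c = 9 / 0.261^0.2424 = 9 / 0.7221 = 12.46
A = (25/12.46)^(1/0.2424) ⇒ ln A = ln(2.006)/0.2424 = 2.8720
A = e^2.8720 ≈ 17.67 km²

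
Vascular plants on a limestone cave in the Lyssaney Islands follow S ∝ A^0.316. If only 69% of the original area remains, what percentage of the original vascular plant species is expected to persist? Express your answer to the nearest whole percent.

S_new/S_old = (A_new/A_old)^z = 0.69^0.316
= exp(0.316 × ln 0.69) = exp(0.316 × -0.3711) = exp(-0.1173) ≈ 0.8894

89%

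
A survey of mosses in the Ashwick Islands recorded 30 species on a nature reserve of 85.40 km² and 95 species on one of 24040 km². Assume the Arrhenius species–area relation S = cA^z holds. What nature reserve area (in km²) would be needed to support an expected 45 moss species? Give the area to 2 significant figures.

620 km²

z = ln(95/30) / ln(24040/85.4) = 1.1527 / 5.6401 = 0.2044
c = 30 / 85.4^0.2044 = 30 / 2.482 = 12.09
A = (45/12.09)^(1/0.2044) ⇒ ln A = ln(3.722)/0.2044 = 6.4313
A = e^6.4313 ≈ 621 km²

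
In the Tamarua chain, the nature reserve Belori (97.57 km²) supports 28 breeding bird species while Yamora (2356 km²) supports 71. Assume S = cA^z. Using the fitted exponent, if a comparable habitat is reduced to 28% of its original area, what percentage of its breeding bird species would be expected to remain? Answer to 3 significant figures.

z = ln(71/28) / ln(2356/97.57) = 0.9305 / 3.1842 = 0.2922
S_new/S_old = (A_new/A_old)^z = 0.28^0.2922 = exp(0.2922 × -1.2730) = 0.6894

68.9%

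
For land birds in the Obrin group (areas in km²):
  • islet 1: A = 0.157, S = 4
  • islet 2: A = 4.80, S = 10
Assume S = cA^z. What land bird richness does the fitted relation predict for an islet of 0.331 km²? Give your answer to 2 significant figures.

z = ln(10/4) / ln(4.8/0.157) = 0.9163 / 3.4201 = 0.2679
c = 4 / 0.157^0.2679 = 4 / 0.6089 = 6.569
S₃ = 6.569 × 0.331^0.2679 = 6.569 × 0.7436 ≈ 4.885

4.9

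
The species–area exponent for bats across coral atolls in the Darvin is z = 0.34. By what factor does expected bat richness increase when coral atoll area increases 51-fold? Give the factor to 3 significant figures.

3.81

S₂/S₁ = (A₂/A₁)^z = 51^0.34
ln(S₂/S₁) = 0.34 × ln 51 = 0.34 × 3.9318 = 1.3368
S₂/S₁ = e^1.3368 ≈ 3.807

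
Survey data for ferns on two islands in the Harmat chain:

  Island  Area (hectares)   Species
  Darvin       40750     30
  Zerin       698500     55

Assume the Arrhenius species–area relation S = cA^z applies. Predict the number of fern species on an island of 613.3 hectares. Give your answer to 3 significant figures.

12.3

z = ln(55/30) / ln(698500/40750) = 0.6061 / 2.8415 = 0.2133
c = 30 / 40750^0.2133 = 30 / 9.625 = 3.117
S₃ = 3.117 × 613.3^0.2133 = 3.117 × 3.932 ≈ 12.26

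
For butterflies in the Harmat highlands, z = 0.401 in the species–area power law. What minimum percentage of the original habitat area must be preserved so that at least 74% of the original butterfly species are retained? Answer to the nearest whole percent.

47%

Need (A_new/A_old)^0.401 = 0.74, so A_new/A_old = 0.74^(1/0.401) = 0.74^2.494
ln(A_new/A_old) = ln 0.74 / 0.401 = -0.3011 / 0.401 = -0.7509
A_new/A_old = e^-0.7509 ≈ 0.4719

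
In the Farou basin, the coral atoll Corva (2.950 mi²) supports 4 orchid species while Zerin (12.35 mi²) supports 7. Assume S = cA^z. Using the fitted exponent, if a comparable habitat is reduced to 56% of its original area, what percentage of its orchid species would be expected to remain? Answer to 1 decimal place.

z = ln(7/4) / ln(12.35/2.95) = 0.5596 / 1.4319 = 0.3908
S_new/S_old = (A_new/A_old)^z = 0.56^0.3908 = exp(0.3908 × -0.5798) = 0.7972

79.7%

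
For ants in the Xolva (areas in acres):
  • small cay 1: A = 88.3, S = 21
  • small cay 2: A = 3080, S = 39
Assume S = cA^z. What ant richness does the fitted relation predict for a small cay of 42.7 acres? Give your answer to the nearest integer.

19

z = ln(39/21) / ln(3080/88.3) = 0.6190 / 3.5519 = 0.1743
c = 21 / 88.3^0.1743 = 21 / 2.183 = 9.618
S₃ = 9.618 × 42.7^0.1743 = 9.618 × 1.924 ≈ 18.5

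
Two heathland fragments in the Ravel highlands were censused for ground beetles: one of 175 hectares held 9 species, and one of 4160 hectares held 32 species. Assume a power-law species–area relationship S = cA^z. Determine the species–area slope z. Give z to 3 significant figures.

Taking logs: ln S = ln c + z ln A, so z = (ln S₂ − ln S₁)/(ln A₂ − ln A₁).
z = ln(32/9) / ln(4160/175) = ln(3.556) / ln(23.77) = 1.2685 / 3.1685 = 0.4004

0.400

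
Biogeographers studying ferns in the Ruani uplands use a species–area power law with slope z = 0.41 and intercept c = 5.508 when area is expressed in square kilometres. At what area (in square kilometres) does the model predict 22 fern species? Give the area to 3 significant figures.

29.3 square kilometres

22 = 5.508 × A^0.41  ⇒  A^0.41 = 22/5.508 = 3.994
ln A = ln(3.994) / 0.41 = 1.3848 / 0.41 = 3.3777
A = e^3.3777 ≈ 29.3 square kilometres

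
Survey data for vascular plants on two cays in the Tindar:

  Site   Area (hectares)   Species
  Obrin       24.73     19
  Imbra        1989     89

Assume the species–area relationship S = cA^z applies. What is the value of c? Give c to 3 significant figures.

z = ln(S₂/S₁) / ln(A₂/A₁) = ln(89/19) / ln(1989/24.73) = 1.5442 / 4.3874 = 0.3520
c = S₁ / A₁^z = 19 / 24.73^0.3520 = 19 / 3.093 = 6.143

6.14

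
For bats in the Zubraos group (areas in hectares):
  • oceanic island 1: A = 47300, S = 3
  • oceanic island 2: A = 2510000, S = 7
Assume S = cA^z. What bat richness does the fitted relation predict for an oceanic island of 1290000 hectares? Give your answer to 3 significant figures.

z = ln(7/3) / ln(2510000/47300) = 0.8473 / 3.9715 = 0.2133
c = 3 / 47300^0.2133 = 3 / 9.939 = 0.3018
S₃ = 0.3018 × 1290000^0.2133 = 0.3018 × 20.12 ≈ 6.073

6.07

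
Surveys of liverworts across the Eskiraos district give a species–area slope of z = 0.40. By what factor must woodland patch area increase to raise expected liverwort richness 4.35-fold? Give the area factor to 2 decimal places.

39.47

(A₂/A₁)^0.4 = 4.35, so A₂/A₁ = 4.35^(1/0.4) = 4.35^2.5
ln(A₂/A₁) = ln 4.35 / 0.4 = 1.4702 / 0.4 = 3.6754
A₂/A₁ = e^3.6754 ≈ 39.47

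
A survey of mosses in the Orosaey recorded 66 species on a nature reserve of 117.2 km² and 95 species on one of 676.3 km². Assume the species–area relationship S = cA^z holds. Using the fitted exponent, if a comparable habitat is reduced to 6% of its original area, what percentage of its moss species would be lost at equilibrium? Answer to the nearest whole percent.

z = ln(95/66) / ln(676.3/117.2) = 0.3642 / 1.7528 = 0.2078
S_new/S_old = (A_new/A_old)^z = 0.06^0.2078 = exp(0.2078 × -2.8134) = 0.5573
Fraction lost = 1 − 0.5573 = 0.4427

44%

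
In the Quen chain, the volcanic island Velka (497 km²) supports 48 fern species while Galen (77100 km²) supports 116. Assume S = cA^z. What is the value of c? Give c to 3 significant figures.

z = ln(S₂/S₁) / ln(A₂/A₁) = ln(116/48) / ln(77100/497) = 0.8824 / 5.0443 = 0.1749
c = S₁ / A₁^z = 48 / 497^0.1749 = 48 / 2.963 = 16.2

16.2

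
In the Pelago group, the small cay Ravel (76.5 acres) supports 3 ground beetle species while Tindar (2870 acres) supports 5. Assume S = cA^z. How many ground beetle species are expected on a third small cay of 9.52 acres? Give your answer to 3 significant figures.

z = ln(5/3) / ln(2870/76.5) = 0.5108 / 3.6248 = 0.1409
c = 3 / 76.5^0.1409 = 3 / 1.843 = 1.628
S₃ = 1.628 × 9.52^0.1409 = 1.628 × 1.374 ≈ 2.237

2.24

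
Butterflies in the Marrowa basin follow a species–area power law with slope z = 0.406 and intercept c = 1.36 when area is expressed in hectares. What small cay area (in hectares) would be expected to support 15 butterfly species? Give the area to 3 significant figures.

15 = 1.36 × A^0.406  ⇒  A^0.406 = 15/1.36 = 11.03
ln A = ln(11.03) / 0.406 = 2.4006 / 0.406 = 5.9127
A = e^5.9127 ≈ 369.7 hectares

370 hectares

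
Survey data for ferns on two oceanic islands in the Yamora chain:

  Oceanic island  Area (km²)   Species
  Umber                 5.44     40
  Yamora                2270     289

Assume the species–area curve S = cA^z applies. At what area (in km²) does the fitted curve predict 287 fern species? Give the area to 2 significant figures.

2200 km²

z = ln(289/40) / ln(2270/5.44) = 1.9775 / 6.0338 = 0.3277
c = 40 / 5.44^0.3277 = 40 / 1.742 = 22.96
A = (287/22.96)^(1/0.3277) ⇒ ln A = ln(12.5)/0.3277 = 7.7063
A = e^7.7063 ≈ 2222 km²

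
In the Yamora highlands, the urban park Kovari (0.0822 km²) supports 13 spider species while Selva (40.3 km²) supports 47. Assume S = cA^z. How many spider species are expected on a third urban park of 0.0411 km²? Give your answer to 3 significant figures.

11.3

z = ln(47/13) / ln(40.3/0.0822) = 1.2852 / 6.1950 = 0.2075
c = 13 / 0.0822^0.2075 = 13 / 0.5955 = 21.83
S₃ = 21.83 × 0.0411^0.2075 = 21.83 × 0.5157 ≈ 11.26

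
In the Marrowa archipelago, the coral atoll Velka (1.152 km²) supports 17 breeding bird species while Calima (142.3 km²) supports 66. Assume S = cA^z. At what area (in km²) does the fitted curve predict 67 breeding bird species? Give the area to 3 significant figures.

150 km²

z = ln(66/17) / ln(142.3/1.152) = 1.3564 / 4.8164 = 0.2816
c = 17 / 1.152^0.2816 = 17 / 1.041 = 16.34
A = (67/16.34)^(1/0.2816) ⇒ ln A = ln(4.101)/0.2816 = 5.0113
A = e^5.0113 ≈ 150.1 km²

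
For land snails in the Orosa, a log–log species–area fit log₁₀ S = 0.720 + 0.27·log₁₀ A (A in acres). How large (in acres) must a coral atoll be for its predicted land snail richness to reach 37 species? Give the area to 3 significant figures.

37 = 5.248 × A^0.27  ⇒  A^0.27 = 37/5.248 = 7.05
ln A = ln(7.05) / 0.27 = 1.9531 / 0.27 = 7.2335
A = e^7.2335 ≈ 1385 acres

1390 acres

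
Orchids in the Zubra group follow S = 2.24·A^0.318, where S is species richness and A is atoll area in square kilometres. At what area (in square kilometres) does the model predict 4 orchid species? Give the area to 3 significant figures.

6.19 square kilometres

4 = 2.24 × A^0.318  ⇒  A^0.318 = 4/2.24 = 1.786
ln A = ln(1.786) / 0.318 = 0.5798 / 0.318 = 1.8233
A = e^1.8233 ≈ 6.192 square kilometres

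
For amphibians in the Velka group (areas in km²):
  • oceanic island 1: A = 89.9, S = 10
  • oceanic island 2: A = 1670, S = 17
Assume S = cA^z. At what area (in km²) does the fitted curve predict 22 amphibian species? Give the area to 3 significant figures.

z = ln(17/10) / ln(1670/89.9) = 0.5306 / 2.9219 = 0.1816
c = 10 / 89.9^0.1816 = 10 / 2.264 = 4.418
A = (22/4.418)^(1/0.1816) ⇒ ln A = ln(4.98)/0.1816 = 8.8403
A = e^8.8403 ≈ 6907 km²

6910 km²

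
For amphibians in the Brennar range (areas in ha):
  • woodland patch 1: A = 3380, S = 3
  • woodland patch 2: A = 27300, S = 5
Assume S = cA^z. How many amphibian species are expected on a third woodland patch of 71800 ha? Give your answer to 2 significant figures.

z = ln(5/3) / ln(27300/3380) = 0.5108 / 2.0890 = 0.2445
c = 3 / 3380^0.2445 = 3 / 7.293 = 0.4113
S₃ = 0.4113 × 71800^0.2445 = 0.4113 × 15.4 ≈ 6.334

6.3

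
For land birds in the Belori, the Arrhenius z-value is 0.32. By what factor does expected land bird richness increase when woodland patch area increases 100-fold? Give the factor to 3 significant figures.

S₂/S₁ = (A₂/A₁)^z = 100^0.32
ln(S₂/S₁) = 0.32 × ln 100 = 0.32 × 4.6052 = 1.4737
S₂/S₁ = e^1.4737 ≈ 4.365

4.37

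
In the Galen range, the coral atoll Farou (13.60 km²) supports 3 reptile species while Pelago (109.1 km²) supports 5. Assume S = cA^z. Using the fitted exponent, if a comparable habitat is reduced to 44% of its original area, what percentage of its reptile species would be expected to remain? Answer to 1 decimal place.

z = ln(5/3) / ln(109.1/13.6) = 0.5108 / 2.0822 = 0.2453
S_new/S_old = (A_new/A_old)^z = 0.44^0.2453 = exp(0.2453 × -0.8210) = 0.8176

81.8%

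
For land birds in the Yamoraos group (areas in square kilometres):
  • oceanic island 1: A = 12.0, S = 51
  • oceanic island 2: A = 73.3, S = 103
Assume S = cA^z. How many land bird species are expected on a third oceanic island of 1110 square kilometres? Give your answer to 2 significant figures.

z = ln(103/51) / ln(73.3/12) = 0.7029 / 1.8097 = 0.3884
c = 51 / 12^0.3884 = 51 / 2.625 = 19.43
S₃ = 19.43 × 1110^0.3884 = 19.43 × 15.24 ≈ 296

300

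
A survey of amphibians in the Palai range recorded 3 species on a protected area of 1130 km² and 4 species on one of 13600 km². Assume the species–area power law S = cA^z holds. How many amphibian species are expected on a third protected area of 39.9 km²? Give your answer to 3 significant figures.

z = ln(4/3) / ln(13600/1130) = 0.2877 / 2.4879 = 0.1156
c = 3 / 1130^0.1156 = 3 / 2.254 = 1.331
S₃ = 1.331 × 39.9^0.1156 = 1.331 × 1.532 ≈ 2.038

2.04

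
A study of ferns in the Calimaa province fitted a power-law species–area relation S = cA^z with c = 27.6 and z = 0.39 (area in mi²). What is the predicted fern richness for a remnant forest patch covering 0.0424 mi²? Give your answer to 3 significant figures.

S = 27.6 × 0.0424^0.39
ln S = ln 27.6 + 0.39 × ln 0.0424 = 3.3178 + 0.39 × -3.1606 = 2.0852
S = e^2.0852 ≈ 8.046

8.05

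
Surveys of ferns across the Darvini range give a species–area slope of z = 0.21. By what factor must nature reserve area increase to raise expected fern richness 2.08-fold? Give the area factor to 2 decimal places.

(A₂/A₁)^0.21 = 2.08, so A₂/A₁ = 2.08^(1/0.21) = 2.08^4.762
ln(A₂/A₁) = ln 2.08 / 0.21 = 0.7324 / 0.21 = 3.4875
A₂/A₁ = e^3.4875 ≈ 32.7

32.70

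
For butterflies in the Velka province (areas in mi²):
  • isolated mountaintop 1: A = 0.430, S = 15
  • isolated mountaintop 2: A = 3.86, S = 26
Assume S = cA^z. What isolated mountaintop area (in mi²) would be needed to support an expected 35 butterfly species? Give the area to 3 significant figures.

z = ln(26/15) / ln(3.86/0.43) = 0.5500 / 2.1946 = 0.2506
c = 15 / 0.43^0.2506 = 15 / 0.8093 = 18.53
A = (35/18.53)^(1/0.2506) ⇒ ln A = ln(1.888)/0.2506 = 2.5367
A = e^2.5367 ≈ 12.64 mi²

12.6 mi²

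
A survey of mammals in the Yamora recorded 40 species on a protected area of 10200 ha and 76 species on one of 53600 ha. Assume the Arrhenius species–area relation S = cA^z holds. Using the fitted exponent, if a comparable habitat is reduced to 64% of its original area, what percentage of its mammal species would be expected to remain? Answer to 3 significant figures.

z = ln(76/40) / ln(53600/10200) = 0.6419 / 1.6592 = 0.3869
S_new/S_old = (A_new/A_old)^z = 0.64^0.3869 = exp(0.3869 × -0.4463) = 0.8414

84.1%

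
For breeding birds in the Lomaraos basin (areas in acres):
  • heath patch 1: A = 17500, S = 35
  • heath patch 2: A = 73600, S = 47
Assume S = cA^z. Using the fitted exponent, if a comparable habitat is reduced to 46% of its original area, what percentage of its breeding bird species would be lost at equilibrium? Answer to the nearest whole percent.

z = ln(47/35) / ln(73600/17500) = 0.2948 / 1.4364 = 0.2052
S_new/S_old = (A_new/A_old)^z = 0.46^0.2052 = exp(0.2052 × -0.7765) = 0.8527
Fraction lost = 1 − 0.8527 = 0.1473

15%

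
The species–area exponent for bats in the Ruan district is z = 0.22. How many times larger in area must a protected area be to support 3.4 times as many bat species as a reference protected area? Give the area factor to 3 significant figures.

(A₂/A₁)^0.22 = 3.4, so A₂/A₁ = 3.4^(1/0.22) = 3.4^4.545
ln(A₂/A₁) = ln 3.4 / 0.22 = 1.2238 / 0.22 = 5.5626
A₂/A₁ = e^5.5626 ≈ 260.5

261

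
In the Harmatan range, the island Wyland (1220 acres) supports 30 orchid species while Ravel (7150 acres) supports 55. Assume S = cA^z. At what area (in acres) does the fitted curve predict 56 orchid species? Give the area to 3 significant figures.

z = ln(55/30) / ln(7150/1220) = 0.6061 / 1.7683 = 0.3428
c = 30 / 1220^0.3428 = 30 / 11.43 = 2.625
A = (56/2.625)^(1/0.3428) ⇒ ln A = ln(21.33)/0.3428 = 8.9274
A = e^8.9274 ≈ 7536 acres

7540 acres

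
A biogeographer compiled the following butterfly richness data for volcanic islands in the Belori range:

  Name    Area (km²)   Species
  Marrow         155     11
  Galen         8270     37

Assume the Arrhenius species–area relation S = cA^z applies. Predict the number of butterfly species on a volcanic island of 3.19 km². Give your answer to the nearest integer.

3

z = ln(37/11) / ln(8270/155) = 1.2130 / 3.9770 = 0.3050
c = 11 / 155^0.3050 = 11 / 4.657 = 2.362
S₃ = 2.362 × 3.19^0.3050 = 2.362 × 1.424 ≈ 3.365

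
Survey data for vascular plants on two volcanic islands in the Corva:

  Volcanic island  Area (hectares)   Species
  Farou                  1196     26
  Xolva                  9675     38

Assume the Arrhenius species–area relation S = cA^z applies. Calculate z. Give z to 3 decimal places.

0.182

Taking logs: ln S = ln c + z ln A, so z = (ln S₂ − ln S₁)/(ln A₂ − ln A₁).
z = ln(38/26) / ln(9675/1196) = ln(1.462) / ln(8.089) = 0.3795 / 2.0906 = 0.1815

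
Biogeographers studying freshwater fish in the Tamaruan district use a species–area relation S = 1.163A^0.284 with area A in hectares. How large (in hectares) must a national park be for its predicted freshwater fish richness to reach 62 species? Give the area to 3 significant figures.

62 = 1.163 × A^0.284  ⇒  A^0.284 = 62/1.163 = 53.31
ln A = ln(53.31) / 0.284 = 3.9761 / 0.284 = 14.0005
A = e^14.0005 ≈ 1203161 hectares

1200000 hectares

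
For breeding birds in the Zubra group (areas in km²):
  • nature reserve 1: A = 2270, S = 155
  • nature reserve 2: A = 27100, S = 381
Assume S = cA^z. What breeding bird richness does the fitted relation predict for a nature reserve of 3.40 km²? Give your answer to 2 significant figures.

15

z = ln(381/155) / ln(27100/2270) = 0.8994 / 2.4798 = 0.3627
c = 155 / 2270^0.3627 = 155 / 16.49 = 9.4
S₃ = 9.4 × 3.4^0.3627 = 9.4 × 1.559 ≈ 14.65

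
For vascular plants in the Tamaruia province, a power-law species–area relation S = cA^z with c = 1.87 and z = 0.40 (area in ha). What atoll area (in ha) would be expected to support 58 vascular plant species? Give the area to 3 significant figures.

5360 ha

58 = 1.87 × A^0.4  ⇒  A^0.4 = 58/1.87 = 31.02
ln A = ln(31.02) / 0.4 = 3.4345 / 0.4 = 8.5863
A = e^8.5863 ≈ 5358 ha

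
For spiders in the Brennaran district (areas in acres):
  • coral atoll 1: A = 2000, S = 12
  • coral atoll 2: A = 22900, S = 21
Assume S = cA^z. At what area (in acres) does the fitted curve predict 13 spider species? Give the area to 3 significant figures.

z = ln(21/12) / ln(22900/2000) = 0.5596 / 2.4380 = 0.2295
c = 12 / 2000^0.2295 = 12 / 5.724 = 2.096
A = (13/2.096)^(1/0.2295) ⇒ ln A = ln(6.201)/0.2295 = 7.9496
A = e^7.9496 ≈ 2834 acres

2830 acres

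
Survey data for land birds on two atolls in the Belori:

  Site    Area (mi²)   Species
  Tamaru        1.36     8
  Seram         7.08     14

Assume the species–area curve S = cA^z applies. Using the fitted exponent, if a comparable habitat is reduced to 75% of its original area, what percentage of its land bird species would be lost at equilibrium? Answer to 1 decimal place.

z = ln(14/8) / ln(7.08/1.36) = 0.5596 / 1.6498 = 0.3392
S_new/S_old = (A_new/A_old)^z = 0.75^0.3392 = exp(0.3392 × -0.2877) = 0.907
Fraction lost = 1 − 0.907 = 0.09297

9.3%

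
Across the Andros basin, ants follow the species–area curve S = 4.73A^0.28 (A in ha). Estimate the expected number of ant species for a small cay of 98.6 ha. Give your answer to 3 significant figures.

17.1

S = 4.73 × 98.6^0.28
ln S = ln 4.73 + 0.28 × ln 98.6 = 1.5539 + 0.28 × 4.5911 = 2.8394
S = e^2.8394 ≈ 17.11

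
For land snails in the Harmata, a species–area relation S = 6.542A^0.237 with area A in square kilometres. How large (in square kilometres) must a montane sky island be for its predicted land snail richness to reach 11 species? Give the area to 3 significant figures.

8.96 square kilometres

11 = 6.542 × A^0.237  ⇒  A^0.237 = 11/6.542 = 1.681
ln A = ln(1.681) / 0.237 = 0.5197 / 0.237 = 2.1926
A = e^2.1926 ≈ 8.959 square kilometres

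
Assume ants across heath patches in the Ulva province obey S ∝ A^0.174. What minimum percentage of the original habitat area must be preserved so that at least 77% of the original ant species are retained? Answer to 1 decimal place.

Need (A_new/A_old)^0.174 = 0.77, so A_new/A_old = 0.77^(1/0.174) = 0.77^5.747
ln(A_new/A_old) = ln 0.77 / 0.174 = -0.2614 / 0.174 = -1.5021
A_new/A_old = e^-1.5021 ≈ 0.2227

22.3%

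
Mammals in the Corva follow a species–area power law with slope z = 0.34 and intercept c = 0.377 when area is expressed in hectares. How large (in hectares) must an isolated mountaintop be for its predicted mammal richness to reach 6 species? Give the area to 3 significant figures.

3430 hectares

6 = 0.377 × A^0.34  ⇒  A^0.34 = 6/0.377 = 15.92
ln A = ln(15.92) / 0.34 = 2.7673 / 0.34 = 8.1390
A = e^8.1390 ≈ 3426 hectares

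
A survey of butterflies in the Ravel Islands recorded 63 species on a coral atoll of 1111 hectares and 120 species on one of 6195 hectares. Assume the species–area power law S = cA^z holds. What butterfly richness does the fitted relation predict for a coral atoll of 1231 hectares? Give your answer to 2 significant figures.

z = ln(120/63) / ln(6195/1111) = 0.6444 / 1.7185 = 0.3750
c = 63 / 1111^0.3750 = 63 / 13.87 = 4.543
S₃ = 4.543 × 1231^0.3750 = 4.543 × 14.41 ≈ 65.47

65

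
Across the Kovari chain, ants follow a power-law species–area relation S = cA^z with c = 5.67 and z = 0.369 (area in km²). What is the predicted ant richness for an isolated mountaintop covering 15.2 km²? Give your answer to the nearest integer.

15

S = 5.67 × 15.2^0.369
ln S = ln 5.67 + 0.369 × ln 15.2 = 1.7352 + 0.369 × 2.7213 = 2.7393
S = e^2.7393 ≈ 15.48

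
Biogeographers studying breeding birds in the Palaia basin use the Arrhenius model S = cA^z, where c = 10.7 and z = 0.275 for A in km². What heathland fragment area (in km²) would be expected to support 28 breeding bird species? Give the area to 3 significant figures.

28 = 10.7 × A^0.275  ⇒  A^0.275 = 28/10.7 = 2.617
ln A = ln(2.617) / 0.275 = 0.9620 / 0.275 = 3.4980
A = e^3.4980 ≈ 33.05 km²

33.1 km²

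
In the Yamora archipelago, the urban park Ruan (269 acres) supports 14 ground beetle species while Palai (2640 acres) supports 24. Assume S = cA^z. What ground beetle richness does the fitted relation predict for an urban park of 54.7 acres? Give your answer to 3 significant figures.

9.61

z = ln(24/14) / ln(2640/269) = 0.5390 / 2.2838 = 0.2360
c = 14 / 269^0.2360 = 14 / 3.745 = 3.738
S₃ = 3.738 × 54.7^0.2360 = 3.738 × 2.571 ≈ 9.613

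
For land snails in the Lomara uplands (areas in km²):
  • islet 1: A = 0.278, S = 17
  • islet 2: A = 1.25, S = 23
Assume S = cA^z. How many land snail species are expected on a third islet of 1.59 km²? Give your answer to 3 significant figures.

z = ln(23/17) / ln(1.25/0.278) = 0.3023 / 1.5033 = 0.2011
c = 17 / 0.278^0.2011 = 17 / 0.7731 = 21.99
S₃ = 21.99 × 1.59^0.2011 = 21.99 × 1.098 ≈ 24.14

24.1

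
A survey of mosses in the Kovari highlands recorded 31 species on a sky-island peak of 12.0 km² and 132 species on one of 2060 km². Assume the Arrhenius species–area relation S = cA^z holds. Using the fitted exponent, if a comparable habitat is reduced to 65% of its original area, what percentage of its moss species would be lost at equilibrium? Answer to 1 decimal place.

11.4%

z = ln(132/31) / ln(2060/12) = 1.4488 / 5.1456 = 0.2816
S_new/S_old = (A_new/A_old)^z = 0.65^0.2816 = exp(0.2816 × -0.4308) = 0.8858
Fraction lost = 1 − 0.8858 = 0.1142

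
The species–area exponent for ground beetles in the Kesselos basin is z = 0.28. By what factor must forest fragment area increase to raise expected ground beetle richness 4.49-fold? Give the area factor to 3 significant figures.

214

(A₂/A₁)^0.28 = 4.49, so A₂/A₁ = 4.49^(1/0.28) = 4.49^3.571
ln(A₂/A₁) = ln 4.49 / 0.28 = 1.5019 / 0.28 = 5.3638
A₂/A₁ = e^5.3638 ≈ 213.5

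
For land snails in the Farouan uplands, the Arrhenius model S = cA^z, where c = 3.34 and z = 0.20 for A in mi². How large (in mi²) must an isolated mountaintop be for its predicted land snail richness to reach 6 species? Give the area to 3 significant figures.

6 = 3.34 × A^0.2  ⇒  A^0.2 = 6/3.34 = 1.796
ln A = ln(1.796) / 0.2 = 0.5858 / 0.2 = 2.9289
A = e^2.9289 ≈ 18.71 mi²

18.7 mi²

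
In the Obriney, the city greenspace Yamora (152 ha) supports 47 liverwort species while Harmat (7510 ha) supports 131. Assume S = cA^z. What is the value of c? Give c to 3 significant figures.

12.6

z = ln(S₂/S₁) / ln(A₂/A₁) = ln(131/47) / ln(7510/152) = 1.0250 / 3.9001 = 0.2628
c = S₁ / A₁^z = 47 / 152^0.2628 = 47 / 3.745 = 12.55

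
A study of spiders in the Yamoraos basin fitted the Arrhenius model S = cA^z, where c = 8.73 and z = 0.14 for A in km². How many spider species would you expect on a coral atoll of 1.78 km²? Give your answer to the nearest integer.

9

S = 8.73 × 1.78^0.14 = 8.73 × 1.084 ≈ 9.464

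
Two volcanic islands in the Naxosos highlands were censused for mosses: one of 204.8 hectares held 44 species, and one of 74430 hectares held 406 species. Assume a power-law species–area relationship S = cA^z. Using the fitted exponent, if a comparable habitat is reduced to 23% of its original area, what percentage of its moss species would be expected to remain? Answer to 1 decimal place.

z = ln(406/44) / ln(74430/204.8) = 2.2222 / 5.8956 = 0.3769
S_new/S_old = (A_new/A_old)^z = 0.23^0.3769 = exp(0.3769 × -1.4697) = 0.5747

57.5%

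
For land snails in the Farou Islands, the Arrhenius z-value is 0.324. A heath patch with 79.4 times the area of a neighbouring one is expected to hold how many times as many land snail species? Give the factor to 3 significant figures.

4.13

S₂/S₁ = (A₂/A₁)^z = 79.4^0.324
ln(S₂/S₁) = 0.324 × ln 79.4 = 0.324 × 4.3745 = 1.4173
S₂/S₁ = e^1.4173 ≈ 4.126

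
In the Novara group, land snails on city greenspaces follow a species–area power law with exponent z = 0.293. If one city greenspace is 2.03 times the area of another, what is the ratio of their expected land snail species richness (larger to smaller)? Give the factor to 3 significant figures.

S₂/S₁ = (A₂/A₁)^z = 2.03^0.293
ln(S₂/S₁) = 0.293 × ln 2.03 = 0.293 × 0.7080 = 0.2075
S₂/S₁ = e^0.2075 ≈ 1.231

1.23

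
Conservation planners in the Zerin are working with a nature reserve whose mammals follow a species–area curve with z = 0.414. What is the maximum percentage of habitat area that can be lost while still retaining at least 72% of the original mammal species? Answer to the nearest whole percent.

55%

Need (A_new/A_old)^0.414 = 0.72, so A_new/A_old = 0.72^(1/0.414) = 0.72^2.415
ln(A_new/A_old) = ln 0.72 / 0.414 = -0.3285 / 0.414 = -0.7935
A_new/A_old = e^-0.7935 ≈ 0.4523
Fraction that can be lost = 1 − 0.4523 = 0.5477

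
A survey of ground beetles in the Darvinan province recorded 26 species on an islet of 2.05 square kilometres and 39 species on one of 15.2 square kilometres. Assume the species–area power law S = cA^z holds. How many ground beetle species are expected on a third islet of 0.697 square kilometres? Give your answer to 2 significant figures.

z = ln(39/26) / ln(15.2/2.05) = 0.4055 / 2.0035 = 0.2024
c = 26 / 2.05^0.2024 = 26 / 1.156 = 22.48
S₃ = 22.48 × 0.697^0.2024 = 22.48 × 0.9296 ≈ 20.9

21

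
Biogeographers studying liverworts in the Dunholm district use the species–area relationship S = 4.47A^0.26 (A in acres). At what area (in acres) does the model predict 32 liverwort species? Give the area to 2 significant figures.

1900 acres

32 = 4.47 × A^0.26  ⇒  A^0.26 = 32/4.47 = 7.159
ln A = ln(7.159) / 0.26 = 1.9683 / 0.26 = 7.5706
A = e^7.5706 ≈ 1940 acres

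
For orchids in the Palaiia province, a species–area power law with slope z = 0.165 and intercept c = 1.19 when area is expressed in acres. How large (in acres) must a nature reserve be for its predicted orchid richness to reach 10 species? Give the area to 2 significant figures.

10 = 1.19 × A^0.165  ⇒  A^0.165 = 10/1.19 = 8.403
ln A = ln(8.403) / 0.165 = 2.1286 / 0.165 = 12.9008
A = e^12.9008 ≈ 400632 acres

400000 acres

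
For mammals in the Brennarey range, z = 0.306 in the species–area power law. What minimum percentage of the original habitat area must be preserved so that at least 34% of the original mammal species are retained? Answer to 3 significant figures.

Need (A_new/A_old)^0.306 = 0.34, so A_new/A_old = 0.34^(1/0.306) = 0.34^3.268
ln(A_new/A_old) = ln 0.34 / 0.306 = -1.0788 / 0.306 = -3.5255
A_new/A_old = e^-3.5255 ≈ 0.02944

2.94%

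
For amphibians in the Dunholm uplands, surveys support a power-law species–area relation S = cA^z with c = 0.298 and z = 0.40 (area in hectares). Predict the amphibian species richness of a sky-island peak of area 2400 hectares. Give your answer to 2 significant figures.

6.7

S = 0.298 × 2400^0.4 = 0.298 × 22.49 ≈ 6.703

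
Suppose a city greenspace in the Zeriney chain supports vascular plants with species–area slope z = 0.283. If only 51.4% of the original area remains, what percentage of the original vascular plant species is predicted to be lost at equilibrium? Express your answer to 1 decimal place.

S_new/S_old = (A_new/A_old)^z = 0.514^0.283
= exp(0.283 × ln 0.514) = exp(0.283 × -0.6655) = exp(-0.1883) ≈ 0.8283
Fraction lost = 1 − 0.8283 = 0.1717

17.2%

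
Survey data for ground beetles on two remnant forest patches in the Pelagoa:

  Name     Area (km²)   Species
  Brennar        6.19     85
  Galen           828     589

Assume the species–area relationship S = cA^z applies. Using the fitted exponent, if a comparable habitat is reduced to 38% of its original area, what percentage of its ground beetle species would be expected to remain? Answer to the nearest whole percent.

z = ln(589/85) / ln(828/6.19) = 1.9358 / 4.8961 = 0.3954
S_new/S_old = (A_new/A_old)^z = 0.38^0.3954 = exp(0.3954 × -0.9676) = 0.6821

68%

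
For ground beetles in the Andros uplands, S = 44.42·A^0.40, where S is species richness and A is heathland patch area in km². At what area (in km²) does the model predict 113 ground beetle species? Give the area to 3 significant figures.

10.3 km²

113 = 44.42 × A^0.4  ⇒  A^0.4 = 113/44.42 = 2.544
ln A = ln(2.544) / 0.4 = 0.9337 / 0.4 = 2.3342
A = e^2.3342 ≈ 10.32 km²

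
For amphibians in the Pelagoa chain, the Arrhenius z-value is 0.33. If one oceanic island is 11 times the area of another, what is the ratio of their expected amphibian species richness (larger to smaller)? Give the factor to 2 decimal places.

2.21

S₂/S₁ = (A₂/A₁)^z = 11^0.33
ln(S₂/S₁) = 0.33 × ln 11 = 0.33 × 2.3979 = 0.7913
S₂/S₁ = e^0.7913 ≈ 2.206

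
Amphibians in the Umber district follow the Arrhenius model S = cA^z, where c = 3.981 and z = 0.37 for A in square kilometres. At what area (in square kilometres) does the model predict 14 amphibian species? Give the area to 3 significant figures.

14 = 3.981 × A^0.37  ⇒  A^0.37 = 14/3.981 = 3.517
ln A = ln(3.517) / 0.37 = 1.2575 / 0.37 = 3.3987
A = e^3.3987 ≈ 29.93 square kilometres

29.9 square kilometres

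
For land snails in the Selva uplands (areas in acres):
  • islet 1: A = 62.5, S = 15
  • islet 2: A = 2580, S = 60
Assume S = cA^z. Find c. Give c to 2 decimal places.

3.21

z = ln(S₂/S₁) / ln(A₂/A₁) = ln(60/15) / ln(2580/62.5) = 1.3863 / 3.7204 = 0.3726
c = S₁ / A₁^z = 15 / 62.5^0.3726 = 15 / 4.669 = 3.213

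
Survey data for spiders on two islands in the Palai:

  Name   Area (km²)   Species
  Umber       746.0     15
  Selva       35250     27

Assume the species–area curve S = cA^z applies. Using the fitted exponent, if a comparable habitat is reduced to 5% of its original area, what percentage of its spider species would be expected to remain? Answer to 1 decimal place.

63.3%

z = ln(27/15) / ln(35250/746) = 0.5878 / 3.8555 = 0.1525
S_new/S_old = (A_new/A_old)^z = 0.05^0.1525 = exp(0.1525 × -2.9957) = 0.6334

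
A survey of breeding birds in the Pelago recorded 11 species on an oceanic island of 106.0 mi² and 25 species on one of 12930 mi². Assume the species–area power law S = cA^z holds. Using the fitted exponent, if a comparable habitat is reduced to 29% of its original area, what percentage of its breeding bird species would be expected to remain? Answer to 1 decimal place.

z = ln(25/11) / ln(12930/106) = 0.8210 / 4.8039 = 0.1709
S_new/S_old = (A_new/A_old)^z = 0.29^0.1709 = exp(0.1709 × -1.2379) = 0.8093

80.9%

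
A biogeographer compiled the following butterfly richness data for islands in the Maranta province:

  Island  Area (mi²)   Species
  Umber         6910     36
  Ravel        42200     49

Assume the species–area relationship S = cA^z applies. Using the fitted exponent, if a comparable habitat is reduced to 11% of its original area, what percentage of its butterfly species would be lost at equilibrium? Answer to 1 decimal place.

z = ln(49/36) / ln(42200/6910) = 0.3083 / 1.8095 = 0.1704
S_new/S_old = (A_new/A_old)^z = 0.11^0.1704 = exp(0.1704 × -2.2073) = 0.6865
Fraction lost = 1 − 0.6865 = 0.3135

31.3%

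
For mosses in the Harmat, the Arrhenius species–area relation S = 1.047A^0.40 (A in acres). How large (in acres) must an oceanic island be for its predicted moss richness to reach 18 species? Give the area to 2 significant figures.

18 = 1.047 × A^0.4  ⇒  A^0.4 = 18/1.047 = 17.19
ln A = ln(17.19) / 0.4 = 2.8444 / 0.4 = 7.1111
A = e^7.1111 ≈ 1226 acres

1200 acres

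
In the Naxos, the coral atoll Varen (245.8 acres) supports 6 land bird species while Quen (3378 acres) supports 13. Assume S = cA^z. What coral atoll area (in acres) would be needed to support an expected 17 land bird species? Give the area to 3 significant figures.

8390 acres

z = ln(13/6) / ln(3378/245.8) = 0.7732 / 2.6205 = 0.2951
c = 6 / 245.8^0.2951 = 6 / 5.074 = 1.183
A = (17/1.183)^(1/0.2951) ⇒ ln A = ln(14.38)/0.2951 = 9.0342
A = e^9.0342 ≈ 8385 acres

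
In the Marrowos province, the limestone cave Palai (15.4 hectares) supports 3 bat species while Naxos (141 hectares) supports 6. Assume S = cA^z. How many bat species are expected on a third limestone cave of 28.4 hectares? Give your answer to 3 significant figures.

3.63

z = ln(6/3) / ln(141/15.4) = 0.6931 / 2.2144 = 0.3130
c = 3 / 15.4^0.3130 = 3 / 2.354 = 1.275
S₃ = 1.275 × 28.4^0.3130 = 1.275 × 2.85 ≈ 3.633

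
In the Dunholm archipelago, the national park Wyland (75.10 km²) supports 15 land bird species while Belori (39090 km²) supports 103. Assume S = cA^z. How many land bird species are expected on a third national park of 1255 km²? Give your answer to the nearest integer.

36

z = ln(103/15) / ln(39090/75.1) = 1.9267 / 6.2548 = 0.3080
c = 15 / 75.1^0.3080 = 15 / 3.782 = 3.966
S₃ = 3.966 × 1255^0.3080 = 3.966 × 9.005 ≈ 35.71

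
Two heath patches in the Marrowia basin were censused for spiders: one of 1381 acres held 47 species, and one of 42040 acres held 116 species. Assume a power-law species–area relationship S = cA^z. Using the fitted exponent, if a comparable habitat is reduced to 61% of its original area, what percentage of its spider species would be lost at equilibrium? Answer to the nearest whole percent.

z = ln(116/47) / ln(42040/1381) = 0.9034 / 3.4158 = 0.2645
S_new/S_old = (A_new/A_old)^z = 0.61^0.2645 = exp(0.2645 × -0.4943) = 0.8774
Fraction lost = 1 − 0.8774 = 0.1226

12%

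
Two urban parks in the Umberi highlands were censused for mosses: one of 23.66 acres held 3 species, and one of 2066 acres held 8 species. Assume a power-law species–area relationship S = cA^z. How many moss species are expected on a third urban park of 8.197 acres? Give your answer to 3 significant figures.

2.38

z = ln(8/3) / ln(2066/23.66) = 0.9808 / 4.4696 = 0.2194
c = 3 / 23.66^0.2194 = 3 / 2.002 = 1.498
S₃ = 1.498 × 8.197^0.2194 = 1.498 × 1.587 ≈ 2.377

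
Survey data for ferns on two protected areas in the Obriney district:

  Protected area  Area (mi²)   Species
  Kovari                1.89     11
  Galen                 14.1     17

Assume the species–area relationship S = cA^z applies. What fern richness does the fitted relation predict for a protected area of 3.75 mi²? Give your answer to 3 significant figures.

z = ln(17/11) / ln(14.1/1.89) = 0.4353 / 2.0096 = 0.2166
c = 11 / 1.89^0.2166 = 11 / 1.148 = 9.583
S₃ = 9.583 × 3.75^0.2166 = 9.583 × 1.332 ≈ 12.76

12.8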